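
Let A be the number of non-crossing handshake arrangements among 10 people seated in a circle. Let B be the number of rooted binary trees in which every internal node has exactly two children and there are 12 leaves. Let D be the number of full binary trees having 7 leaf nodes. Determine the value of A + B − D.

58696

Non-crossing handshake pairings of 2n people are counted by C_n; 10 people gives n = 5. So A = C_5 = 42.
Full binary trees with 12 leaves have 12−1 = 11 internal nodes, so there are C_11 of them. So B = C_11 = 58786.
A full binary tree with L leaves has L−1 internal nodes and is counted by C_{L−1}; L = 7 gives C_6. So D = C_6 = 132.
A + B − D = 42 + 58786 − 132 = 58696.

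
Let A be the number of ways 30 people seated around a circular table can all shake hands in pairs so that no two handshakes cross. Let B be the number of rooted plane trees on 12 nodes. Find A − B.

9636059

With 30 = 2·15 people, non-crossing handshake pairings are non-crossing perfect matchings on a circle, counted by C_15. So A = C_15 = 9694845.
A rooted plane tree on 12 nodes has 11 edges, and such trees are counted by C_11. So B = C_11 = 58786.
A − B = 9694845 − 58786 = 9636059.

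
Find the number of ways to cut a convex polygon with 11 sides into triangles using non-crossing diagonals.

4862

The number of triangulations of an 11-gon is the Catalan number C_9 (index = sides − 2).
C_9 = C(18,9)/10 = 48620/10 = 4862.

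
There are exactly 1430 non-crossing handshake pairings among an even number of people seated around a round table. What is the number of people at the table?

16

Non-crossing handshake pairings of 2n people are counted by C_n; 1430 = C_8.
So n = 8, and there are 2n = 16 people.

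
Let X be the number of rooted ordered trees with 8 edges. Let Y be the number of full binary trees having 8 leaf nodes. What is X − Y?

1001

A rooted plane tree with 8 edges has 9 nodes, and the count is C_8. So X = C_8 = 1430.
Full binary trees with 8 leaves have 8−1 = 7 internal nodes, so there are C_7 of them. So Y = C_7 = 429.
X − Y = 1430 − 429 = 1001.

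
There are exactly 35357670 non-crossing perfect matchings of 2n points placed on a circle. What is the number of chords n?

Non-crossing pairings of 2n points on a circle are counted by C_n. Since C_16 = 35357670, the index is 16.

16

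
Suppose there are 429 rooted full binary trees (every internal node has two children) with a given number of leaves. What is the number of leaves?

8

Full binary trees with L leaves are counted by C_{L−1}. Since C_7 = 429, the index is 7.
So the index is 7, and the number of leaves is 7 + 1 = 8.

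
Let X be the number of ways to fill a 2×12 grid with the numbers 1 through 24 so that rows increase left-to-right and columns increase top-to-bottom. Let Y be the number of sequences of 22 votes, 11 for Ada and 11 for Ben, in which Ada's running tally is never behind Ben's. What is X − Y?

149226

Standard Young tableaux of shape 2×n are counted by C_n; here n = 12. So X = C_12 = 208012.
Reading a vote for the leader as '(' and for the other as ')' turns such a sequence into a balanced string of 11 pairs, so the count is C_11. So Y = C_11 = 58786.
X − Y = 208012 − 58786 = 149226.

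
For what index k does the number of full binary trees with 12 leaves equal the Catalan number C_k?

11

A full binary tree with L leaves has L−1 internal nodes and is counted by C_{L−1}; L = 12 gives C_11.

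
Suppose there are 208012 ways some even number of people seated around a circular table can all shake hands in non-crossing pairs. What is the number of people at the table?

24

Non-crossing handshake pairings of 2n people are counted by C_n; 208012 = C_12.
So n = 12, and there are 2n = 24 people.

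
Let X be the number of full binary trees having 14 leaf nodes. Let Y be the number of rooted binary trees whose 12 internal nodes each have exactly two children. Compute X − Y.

A full binary tree with L leaves has L−1 internal nodes and is counted by C_{L−1}; L = 14 gives C_13. So X = C_13 = 742900.
The number of full binary trees on 12 internal nodes is the Catalan number C_12. So Y = C_12 = 208012.
X − Y = 742900 − 208012 = 534888.

534888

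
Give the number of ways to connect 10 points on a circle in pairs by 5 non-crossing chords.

Non-crossing perfect matchings of 2n points on a circle are counted by C_n; with 10 points, n = 5.
C_5 = 42.

42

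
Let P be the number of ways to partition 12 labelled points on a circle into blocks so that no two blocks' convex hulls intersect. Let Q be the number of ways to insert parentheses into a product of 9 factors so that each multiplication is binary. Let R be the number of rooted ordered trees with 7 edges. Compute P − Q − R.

Non-crossing partitions of an n-element set are counted by C_n; here n = 12. So P = C_12 = 208012.
Bracketing 9 factors into binary products is counted by C_{9−1} = C_8. So Q = C_8 = 1430.
Rooted ordered trees with n edges are counted by C_n; here n = 7. So R = C_7 = 429.
P − Q − R = 208012 − 1430 − 429 = 206153.

206153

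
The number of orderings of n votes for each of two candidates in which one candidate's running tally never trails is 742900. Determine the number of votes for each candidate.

13

Such ballot sequences with n votes each are counted by C_n; 742900 = C_13.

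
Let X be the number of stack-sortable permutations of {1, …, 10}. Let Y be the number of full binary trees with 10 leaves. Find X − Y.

Stack-sortable permutations are exactly the 231-avoiding ones, counted by C_n; here n = 10. So X = C_10 = 16796.
A full binary tree with L leaves has L−1 internal nodes and is counted by C_{L−1}; L = 10 gives C_9. So Y = C_9 = 4862.
X − Y = 16796 − 4862 = 11934.

11934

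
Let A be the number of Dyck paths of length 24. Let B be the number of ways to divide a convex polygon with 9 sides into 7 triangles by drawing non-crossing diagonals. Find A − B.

207583

Paths of 12 up- and 12 down-steps that never dip below the axis are Dyck paths; their count is C_12. So A = C_12 = 208012.
A convex 9-gon is triangulated into 7 triangles, and the number of such triangulations is the Catalan number C_{9−2} = C_7. So B = C_7 = 429.
A − B = 208012 − 429 = 207583.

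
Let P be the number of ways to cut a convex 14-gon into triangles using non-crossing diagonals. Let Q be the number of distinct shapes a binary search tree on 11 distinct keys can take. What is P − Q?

149226

The number of triangulations of a 14-gon is the Catalan number C_12 (index = sides − 2). So P = C_12 = 208012.
Rooted binary trees with 11 nodes (each child slot possibly empty) number C_11. So Q = C_11 = 58786.
P − Q = 208012 − 58786 = 149226.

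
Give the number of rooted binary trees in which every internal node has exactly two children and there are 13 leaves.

208012

A full binary tree with L leaves has L−1 internal nodes and is counted by C_{L−1}; L = 13 gives C_12.
C_12 = C(24,12)/13 = 2704156/13 = 208012.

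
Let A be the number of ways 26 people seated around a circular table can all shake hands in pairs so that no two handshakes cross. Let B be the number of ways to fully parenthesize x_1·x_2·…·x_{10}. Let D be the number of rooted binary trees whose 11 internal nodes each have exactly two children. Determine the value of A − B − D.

Non-crossing handshake pairings of 2n people are counted by C_n; 26 people gives n = 13. So A = C_13 = 742900.
Bracketing 10 factors into binary products is counted by C_{10−1} = C_9. So B = C_9 = 4862.
Full binary trees with n internal nodes are counted by C_n; here n = 11. So D = C_11 = 58786.
A − B − D = 742900 − 4862 − 58786 = 679252.

679252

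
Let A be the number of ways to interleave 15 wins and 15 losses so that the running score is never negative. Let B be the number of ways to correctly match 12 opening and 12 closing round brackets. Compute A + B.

9902857

Reading a vote for the leader as '(' and for the other as ')' turns such a sequence into a balanced string of 15 pairs, so the count is C_15. So A = C_15 = 9694845.
With 12 pairs the number of balanced bracket strings is the Catalan number C_12. So B = C_12 = 208012.
A + B = 9694845 + 208012 = 9902857.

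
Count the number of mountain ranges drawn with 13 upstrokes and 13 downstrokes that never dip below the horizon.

742900

Paths of 13 up- and 13 down-steps that never dip below the axis are Dyck paths; their count is C_13.
C_13 = C_12 · 2(2·12+1)/(12+2) = 208012 · 50/14 = 742900.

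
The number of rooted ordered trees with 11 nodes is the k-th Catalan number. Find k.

Rooted ordered (plane) trees on m nodes have m−1 edges and are counted by C_{m−1}; m = 11 gives C_10.

10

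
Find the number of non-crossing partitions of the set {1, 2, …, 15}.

The non-crossing partitions of [15] form a lattice of size C_15.
C_15 = C_14 · 2(2·14+1)/(14+2) = 2674440 · 58/16 = 9694845.

9694845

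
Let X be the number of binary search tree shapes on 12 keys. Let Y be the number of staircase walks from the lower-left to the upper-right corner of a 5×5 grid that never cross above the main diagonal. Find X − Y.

Binary trees (left/right distinguished) on n nodes are counted by C_n; here n = 12. So X = C_12 = 208012.
Monotone paths in an n×n grid that stay weakly below the diagonal are counted by C_n; here n = 5. So Y = C_5 = 42.
X − Y = 208012 − 42 = 207970.

207970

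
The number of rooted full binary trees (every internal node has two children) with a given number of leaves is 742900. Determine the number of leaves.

14

Full binary trees with L leaves are counted by C_{L−1}, and C_13 = 742900.
So the index is 13, and the number of leaves is 13 + 1 = 14.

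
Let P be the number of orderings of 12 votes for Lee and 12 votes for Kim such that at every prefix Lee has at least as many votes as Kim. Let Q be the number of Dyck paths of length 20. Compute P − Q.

Reading a vote for the leader as '(' and for the other as ')' turns such a sequence into a balanced string of 12 pairs, so the count is C_12. So P = C_12 = 208012.
Paths of 10 up- and 10 down-steps that never dip below the axis are Dyck paths; their count is C_10. So Q = C_10 = 16796.
P − Q = 208012 − 16796 = 191216.

191216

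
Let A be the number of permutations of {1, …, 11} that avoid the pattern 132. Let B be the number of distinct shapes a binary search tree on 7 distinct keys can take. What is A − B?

Permutations of [n] avoiding any single length-3 pattern are counted by C_n; here n = 11. So A = C_11 = 58786.
There are C_n binary search tree shapes on n keys; with n = 7 that is C_7. So B = C_7 = 429.
A − B = 58786 − 429 = 58357.

58357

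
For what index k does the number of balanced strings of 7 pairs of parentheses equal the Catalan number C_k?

7

Balanced strings of n pairs of brackets are counted by C_n; here n = 7.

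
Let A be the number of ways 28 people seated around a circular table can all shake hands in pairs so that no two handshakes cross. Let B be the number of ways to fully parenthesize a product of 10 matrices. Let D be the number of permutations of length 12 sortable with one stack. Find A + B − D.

2471290

Non-crossing handshake pairings of 2n people are counted by C_n; 28 people gives n = 14. So A = C_14 = 2674440.
Ways to associate a product of 10 factors correspond to binary trees on 10 leaves, so the count is C_9. So B = C_9 = 4862.
Stack-sortable permutations are exactly the 231-avoiding ones, counted by C_n; here n = 12. So D = C_12 = 208012.
A + B − D = 2674440 + 4862 − 208012 = 2471290.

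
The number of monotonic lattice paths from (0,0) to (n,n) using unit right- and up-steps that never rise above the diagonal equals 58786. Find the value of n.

11

Such diagonal-avoiding paths in an n×n grid are counted by C_n. Since C_11 = 58786, the index is 11.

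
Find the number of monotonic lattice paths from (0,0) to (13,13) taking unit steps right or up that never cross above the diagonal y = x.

742900

Sub-diagonal monotone paths from (0,0) to (13,13) biject with Dyck paths of semilength 13, giving C_13.
C_13 = C(26,13)/14 = 10400600/14 = 742900.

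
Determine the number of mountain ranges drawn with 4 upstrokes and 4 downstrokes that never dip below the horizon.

14

A Dyck path with 4 up-steps and 4 down-steps has semilength 4, so there are C_4 of them.
C_4 = C(8,4)/5 = 70/5 = 14.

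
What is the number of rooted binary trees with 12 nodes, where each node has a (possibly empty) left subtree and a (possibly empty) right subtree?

208012

Binary trees (left/right distinguished) on n nodes are counted by C_n; here n = 12.
C_12 = C(24,12)/13 = 2704156/13 = 208012.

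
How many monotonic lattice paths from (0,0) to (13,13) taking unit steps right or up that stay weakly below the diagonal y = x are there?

742900

Sub-diagonal monotone paths from (0,0) to (13,13) biject with Dyck paths of semilength 13, giving C_13.
C_13 = C(26,13)/14 = 10400600/14 = 742900.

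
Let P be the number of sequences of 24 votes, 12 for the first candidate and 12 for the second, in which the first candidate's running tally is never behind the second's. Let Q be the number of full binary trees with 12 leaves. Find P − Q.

Ballot sequences with n votes each where one side never trails are Dyck words, counted by C_n; here n = 12. So P = C_12 = 208012.
Full binary trees with 12 leaves have 12−1 = 11 internal nodes, so there are C_11 of them. So Q = C_11 = 58786.
P − Q = 208012 − 58786 = 149226.

149226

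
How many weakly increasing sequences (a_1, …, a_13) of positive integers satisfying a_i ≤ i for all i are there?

Such sub-staircase sequences of length n are counted by C_n; here n = 13.
C_13 = C(26,13)/14 = 10400600/14 = 742900.

742900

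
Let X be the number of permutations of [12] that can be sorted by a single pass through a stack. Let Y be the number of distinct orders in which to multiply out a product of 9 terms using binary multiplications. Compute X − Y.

206582

Stack-sortable permutations are exactly the 231-avoiding ones, counted by C_n; here n = 12. So X = C_12 = 208012.
Ways to associate a product of 9 factors correspond to binary trees on 9 leaves, so the count is C_8. So Y = C_8 = 1430.
X − Y = 208012 − 1430 = 206582.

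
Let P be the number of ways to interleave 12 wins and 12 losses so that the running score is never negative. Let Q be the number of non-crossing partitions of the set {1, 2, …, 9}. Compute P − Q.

Reading a vote for the leader as '(' and for the other as ')' turns such a sequence into a balanced string of 12 pairs, so the count is C_12. So P = C_12 = 208012.
The non-crossing partitions of [9] form a lattice of size C_9. So Q = C_9 = 4862.
P − Q = 208012 − 4862 = 203150.

203150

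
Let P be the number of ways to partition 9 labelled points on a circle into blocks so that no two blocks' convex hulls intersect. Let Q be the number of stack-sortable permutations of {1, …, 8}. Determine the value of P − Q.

3432

Non-crossing partitions of an n-element set are counted by C_n; here n = 9. So P = C_9 = 4862.
Stack-sortable permutations are exactly the 231-avoiding ones, counted by C_n; here n = 8. So Q = C_8 = 1430.
P − Q = 4862 − 1430 = 3432.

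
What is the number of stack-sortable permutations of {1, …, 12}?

By Knuth's characterisation, the stack-sortable permutations of length 12 are the 231-avoiders, numbering C_12.
C_12 = C_11 · 2(2·11+1)/(11+2) = 58786 · 46/13 = 208012.

208012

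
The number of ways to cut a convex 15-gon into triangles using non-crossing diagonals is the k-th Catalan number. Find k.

13

A convex 15-gon is triangulated into 13 triangles, and the number of such triangulations is the Catalan number C_{15−2} = C_13.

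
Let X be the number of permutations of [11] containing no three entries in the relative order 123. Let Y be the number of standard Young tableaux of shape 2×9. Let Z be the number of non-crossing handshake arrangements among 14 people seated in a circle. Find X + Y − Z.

For any fixed pattern of length 3, the pattern-avoiding permutations of [11] number C_11. So X = C_11 = 58786.
By the hook-length formula (or a Dyck-path bijection), SYT of shape 2×9 number C_9. So Y = C_9 = 4862.
Non-crossing handshake pairings of 2n people are counted by C_n; 14 people gives n = 7. So Z = C_7 = 429.
X + Y − Z = 58786 + 4862 − 429 = 63219.

63219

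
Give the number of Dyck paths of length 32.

Paths of 16 up- and 16 down-steps that never dip below the axis are Dyck paths; their count is C_16.
C_16 = 35357670.

35357670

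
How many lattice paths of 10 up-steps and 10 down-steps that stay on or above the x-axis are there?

Dyck paths of semilength n (length 2n) are counted by C_n; here n = 10.
C_10 = 16796.

16796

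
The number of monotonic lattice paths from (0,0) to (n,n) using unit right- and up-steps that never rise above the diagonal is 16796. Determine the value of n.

Such diagonal-avoiding paths in an n×n grid are counted by C_n. Since C_10 = 16796, the index is 10.

10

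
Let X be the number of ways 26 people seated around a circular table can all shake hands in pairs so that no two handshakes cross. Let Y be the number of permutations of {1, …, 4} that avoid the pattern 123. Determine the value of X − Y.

Non-crossing handshake pairings of 2n people are counted by C_n; 26 people gives n = 13. So X = C_13 = 742900.
For any fixed pattern of length 3, the pattern-avoiding permutations of [4] number C_4. So Y = C_4 = 14.
X − Y = 742900 − 14 = 742886.

742886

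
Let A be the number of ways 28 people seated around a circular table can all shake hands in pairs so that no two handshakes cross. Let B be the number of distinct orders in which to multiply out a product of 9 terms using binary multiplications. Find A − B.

Non-crossing handshake pairings of 2n people are counted by C_n; 28 people gives n = 14. So A = C_14 = 2674440.
Parenthesizations of m factors correspond to full binary trees with m leaves, counted by C_{m−1}; m = 9 gives C_8. So B = C_8 = 1430.
A − B = 2674440 − 1430 = 2673010.

2673010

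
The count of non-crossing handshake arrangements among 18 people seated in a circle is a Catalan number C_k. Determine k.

9

Non-crossing handshake pairings of 2n people are counted by C_n; 18 people gives n = 9.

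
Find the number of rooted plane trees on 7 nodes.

Rooted ordered (plane) trees on m nodes have m−1 edges and are counted by C_{m−1}; m = 7 gives C_6.
C_6 = 132.

132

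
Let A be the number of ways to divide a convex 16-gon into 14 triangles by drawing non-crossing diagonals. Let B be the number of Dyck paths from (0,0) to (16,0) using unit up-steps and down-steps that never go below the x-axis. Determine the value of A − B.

The number of triangulations of a 16-gon is the Catalan number C_14 (index = sides − 2). So A = C_14 = 2674440.
Paths of 8 up- and 8 down-steps that never dip below the axis are Dyck paths; their count is C_8. So B = C_8 = 1430.
A − B = 2674440 − 1430 = 2673010.

2673010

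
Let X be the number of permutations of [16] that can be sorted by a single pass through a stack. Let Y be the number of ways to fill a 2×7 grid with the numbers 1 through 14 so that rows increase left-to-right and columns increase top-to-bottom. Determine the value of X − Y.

By Knuth's characterisation, the stack-sortable permutations of length 16 are the 231-avoiders, numbering C_16. So X = C_16 = 35357670.
Standard Young tableaux of shape 2×n are counted by C_n; here n = 7. So Y = C_7 = 429.
X − Y = 35357670 − 429 = 35357241.

35357241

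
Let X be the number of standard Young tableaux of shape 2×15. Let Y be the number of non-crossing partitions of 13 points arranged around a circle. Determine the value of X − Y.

8951945

By the hook-length formula (or a Dyck-path bijection), SYT of shape 2×15 number C_15. So X = C_15 = 9694845.
Non-crossing partitions of an n-element set are counted by C_n; here n = 13. So Y = C_13 = 742900.
X − Y = 9694845 − 742900 = 8951945.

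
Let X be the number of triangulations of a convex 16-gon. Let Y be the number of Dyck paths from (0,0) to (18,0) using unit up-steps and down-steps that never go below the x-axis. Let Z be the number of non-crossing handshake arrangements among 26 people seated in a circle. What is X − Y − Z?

1926678

Triangulations of a convex m-gon are counted by C_{m−2}; with m = 16 this is C_14. So X = C_14 = 2674440.
Paths of 9 up- and 9 down-steps that never dip below the axis are Dyck paths; their count is C_9. So Y = C_9 = 4862.
With 26 = 2·13 people, non-crossing handshake pairings are non-crossing perfect matchings on a circle, counted by C_13. So Z = C_13 = 742900.
X − Y − Z = 2674440 − 4862 − 742900 = 1926678.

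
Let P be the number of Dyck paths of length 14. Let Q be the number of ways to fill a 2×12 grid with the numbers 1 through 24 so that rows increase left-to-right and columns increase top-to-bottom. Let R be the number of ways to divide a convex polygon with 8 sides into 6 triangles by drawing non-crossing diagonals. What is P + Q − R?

208309

Dyck paths of semilength n (length 2n) are counted by C_n; here n = 7. So P = C_7 = 429.
Standard Young tableaux of shape 2×n are counted by C_n; here n = 12. So Q = C_12 = 208012.
The number of triangulations of an 8-gon is the Catalan number C_6 (index = sides − 2). So R = C_6 = 132.
P + Q − R = 429 + 208012 − 132 = 208309.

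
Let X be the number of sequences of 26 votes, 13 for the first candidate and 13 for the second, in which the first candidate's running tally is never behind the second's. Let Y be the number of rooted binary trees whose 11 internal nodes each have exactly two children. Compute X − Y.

Ballot sequences with n votes each where one side never trails are Dyck words, counted by C_n; here n = 13. So X = C_13 = 742900.
Full binary trees with n internal nodes are counted by C_n; here n = 11. So Y = C_11 = 58786.
X − Y = 742900 − 58786 = 684114.

684114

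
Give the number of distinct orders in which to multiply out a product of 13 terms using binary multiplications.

Bracketing 13 factors into binary products is counted by C_{13−1} = C_12.
C_12 = C_11 · 2(2·11+1)/(11+2) = 58786 · 46/13 = 208012.

208012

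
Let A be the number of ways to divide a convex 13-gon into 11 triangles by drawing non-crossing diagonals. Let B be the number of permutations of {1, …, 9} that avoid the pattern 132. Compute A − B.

The number of triangulations of a 13-gon is the Catalan number C_11 (index = sides − 2). So A = C_11 = 58786.
Permutations of [n] avoiding any single length-3 pattern are counted by C_n; here n = 9. So B = C_9 = 4862.
A − B = 58786 − 4862 = 53924.

53924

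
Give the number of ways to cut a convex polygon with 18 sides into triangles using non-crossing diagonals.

35357670

The number of triangulations of an 18-gon is the Catalan number C_16 (index = sides − 2).
C_16 = C(32,16)/17 = 601080390/17 = 35357670.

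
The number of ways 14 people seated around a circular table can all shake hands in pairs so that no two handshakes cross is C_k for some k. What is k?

7

With 14 = 2·7 people, non-crossing handshake pairings are non-crossing perfect matchings on a circle, counted by C_7.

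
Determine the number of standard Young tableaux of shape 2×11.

By the hook-length formula (or a Dyck-path bijection), SYT of shape 2×11 number C_11.
C_11 = C(22,11)/12 = 705432/12 = 58786.

58786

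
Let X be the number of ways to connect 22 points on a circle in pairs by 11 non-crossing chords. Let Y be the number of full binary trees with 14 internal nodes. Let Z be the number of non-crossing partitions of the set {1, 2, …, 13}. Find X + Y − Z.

Non-crossing perfect matchings of 2n points on a circle are counted by C_n; with 22 points, n = 11. So X = C_11 = 58786.
The number of full binary trees on 14 internal nodes is the Catalan number C_14. So Y = C_14 = 2674440.
Non-crossing partitions of an n-element set are counted by C_n; here n = 13. So Z = C_13 = 742900.
X + Y − Z = 58786 + 2674440 − 742900 = 1990326.

1990326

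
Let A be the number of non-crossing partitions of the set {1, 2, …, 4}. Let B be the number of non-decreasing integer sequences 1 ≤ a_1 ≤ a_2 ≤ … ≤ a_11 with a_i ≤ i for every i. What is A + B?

58800

The non-crossing partitions of [4] form a lattice of size C_4. So A = C_4 = 14.
Such sub-staircase sequences of length n are counted by C_n; here n = 11. So B = C_11 = 58786.
A + B = 14 + 58786 = 58800.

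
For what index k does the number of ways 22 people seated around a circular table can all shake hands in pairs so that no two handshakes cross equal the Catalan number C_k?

With 22 = 2·11 people, non-crossing handshake pairings are non-crossing perfect matchings on a circle, counted by C_11.

11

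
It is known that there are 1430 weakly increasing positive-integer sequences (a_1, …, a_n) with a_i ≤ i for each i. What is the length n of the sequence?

8

Such sub-staircase sequences of length n are counted by C_n; 1430 = C_8.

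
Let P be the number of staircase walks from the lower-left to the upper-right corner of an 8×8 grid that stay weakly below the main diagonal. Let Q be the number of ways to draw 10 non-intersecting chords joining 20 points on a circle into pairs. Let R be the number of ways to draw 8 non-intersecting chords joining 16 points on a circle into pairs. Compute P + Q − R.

16796

Monotone paths in an n×n grid that stay weakly below the diagonal are counted by C_n; here n = 8. So P = C_8 = 1430.
Pairing 20 circle points by 10 non-crossing chords gives C_10 matchings. So Q = C_10 = 16796.
Pairing 16 circle points by 8 non-crossing chords gives C_8 matchings. So R = C_8 = 1430.
P + Q − R = 1430 + 16796 − 1430 = 16796.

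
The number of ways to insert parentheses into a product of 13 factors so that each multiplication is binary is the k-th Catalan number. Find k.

12

Parenthesizations of m factors correspond to full binary trees with m leaves, counted by C_{m−1}; m = 13 gives C_12.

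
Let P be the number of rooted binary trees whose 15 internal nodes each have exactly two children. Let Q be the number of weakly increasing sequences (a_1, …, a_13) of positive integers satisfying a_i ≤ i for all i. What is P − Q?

8951945

The number of full binary trees on 15 internal nodes is the Catalan number C_15. So P = C_15 = 9694845.
Weakly increasing sequences with a_i ≤ i biject with Dyck paths of semilength 13, so there are C_13. So Q = C_13 = 742900.
P − Q = 9694845 − 742900 = 8951945.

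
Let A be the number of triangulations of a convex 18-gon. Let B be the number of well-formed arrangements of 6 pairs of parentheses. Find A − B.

35357538

A convex 18-gon is triangulated into 16 triangles, and the number of such triangulations is the Catalan number C_{18−2} = C_16. So A = C_16 = 35357670.
With 6 pairs the number of balanced bracket strings is the Catalan number C_6. So B = C_6 = 132.
A − B = 35357670 − 132 = 35357538.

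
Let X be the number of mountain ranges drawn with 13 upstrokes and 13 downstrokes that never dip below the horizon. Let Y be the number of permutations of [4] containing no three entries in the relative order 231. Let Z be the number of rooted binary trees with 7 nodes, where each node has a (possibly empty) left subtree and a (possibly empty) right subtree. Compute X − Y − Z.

Paths of 13 up- and 13 down-steps that never dip below the axis are Dyck paths; their count is C_13. So X = C_13 = 742900.
Permutations of [n] avoiding any single length-3 pattern are counted by C_n; here n = 4. So Y = C_4 = 14.
There are C_n binary search tree shapes on n keys; with n = 7 that is C_7. So Z = C_7 = 429.
X − Y − Z = 742900 − 14 − 429 = 742457.

742457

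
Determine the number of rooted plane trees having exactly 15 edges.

9694845

Rooted ordered trees with n edges are counted by C_n; here n = 15.
C_15 = C_14 · 2(2·14+1)/(14+2) = 2674440 · 58/16 = 9694845.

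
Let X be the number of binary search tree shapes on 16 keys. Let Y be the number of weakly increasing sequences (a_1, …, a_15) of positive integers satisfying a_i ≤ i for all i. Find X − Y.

There are C_n binary search tree shapes on n keys; with n = 16 that is C_16. So X = C_16 = 35357670.
Such sub-staircase sequences of length n are counted by C_n; here n = 15. So Y = C_15 = 9694845.
X − Y = 35357670 − 9694845 = 25662825.

25662825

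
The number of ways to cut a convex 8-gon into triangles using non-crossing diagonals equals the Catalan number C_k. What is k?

6

A convex 8-gon is triangulated into 6 triangles, and the number of such triangulations is the Catalan number C_{8−2} = C_6.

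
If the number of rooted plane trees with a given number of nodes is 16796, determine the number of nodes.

11

Rooted ordered trees on m nodes are counted by C_{m−1}; 16796 = C_10.
So the index is 10, and the number of nodes is 10 + 1 = 11.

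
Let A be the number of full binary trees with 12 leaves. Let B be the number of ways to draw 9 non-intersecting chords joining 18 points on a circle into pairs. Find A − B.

53924

A full binary tree with L leaves has L−1 internal nodes and is counted by C_{L−1}; L = 12 gives C_11. So A = C_11 = 58786.
Pairing 18 circle points by 9 non-crossing chords gives C_9 matchings. So B = C_9 = 4862.
A − B = 58786 − 4862 = 53924.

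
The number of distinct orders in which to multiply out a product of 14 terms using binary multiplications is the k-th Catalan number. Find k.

Parenthesizations of m factors correspond to full binary trees with m leaves, counted by C_{m−1}; m = 14 gives C_13.

13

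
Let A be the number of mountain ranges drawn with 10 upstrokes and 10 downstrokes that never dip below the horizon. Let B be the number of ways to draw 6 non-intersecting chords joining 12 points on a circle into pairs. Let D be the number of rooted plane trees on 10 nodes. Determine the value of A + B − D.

Paths of 10 up- and 10 down-steps that never dip below the axis are Dyck paths; their count is C_10. So A = C_10 = 16796.
Non-crossing perfect matchings of 2n points on a circle are counted by C_n; with 12 points, n = 6. So B = C_6 = 132.
Rooted ordered (plane) trees on m nodes have m−1 edges and are counted by C_{m−1}; m = 10 gives C_9. So D = C_9 = 4862.
A + B − D = 16796 + 132 − 4862 = 12066.

12066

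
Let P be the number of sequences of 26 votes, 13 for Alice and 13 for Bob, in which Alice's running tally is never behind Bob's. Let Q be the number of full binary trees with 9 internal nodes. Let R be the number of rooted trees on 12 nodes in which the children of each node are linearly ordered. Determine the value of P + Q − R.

Reading a vote for the leader as '(' and for the other as ')' turns such a sequence into a balanced string of 13 pairs, so the count is C_13. So P = C_13 = 742900.
The number of full binary trees on 9 internal nodes is the Catalan number C_9. So Q = C_9 = 4862.
Rooted ordered (plane) trees on m nodes have m−1 edges and are counted by C_{m−1}; m = 12 gives C_11. So R = C_11 = 58786.
P + Q − R = 742900 + 4862 − 58786 = 688976.

688976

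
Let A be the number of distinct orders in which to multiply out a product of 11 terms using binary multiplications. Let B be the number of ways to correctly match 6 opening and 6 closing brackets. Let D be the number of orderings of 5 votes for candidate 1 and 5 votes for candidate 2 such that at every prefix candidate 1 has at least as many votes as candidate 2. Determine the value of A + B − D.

16886

Parenthesizations of m factors correspond to full binary trees with m leaves, counted by C_{m−1}; m = 11 gives C_10. So A = C_10 = 16796.
A balanced arrangement of 6 bracket pairs is a Dyck word of semilength 6, so the count is C_6. So B = C_6 = 132.
Ballot sequences with n votes each where one side never trails are Dyck words, counted by C_n; here n = 5. So D = C_5 = 42.
A + B − D = 16796 + 132 − 42 = 16886.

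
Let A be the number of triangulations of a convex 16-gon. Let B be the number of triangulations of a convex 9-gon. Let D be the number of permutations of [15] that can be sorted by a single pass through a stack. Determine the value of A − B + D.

12368856

A convex 16-gon is triangulated into 14 triangles, and the number of such triangulations is the Catalan number C_{16−2} = C_14. So A = C_14 = 2674440.
Triangulations of a convex m-gon are counted by C_{m−2}; with m = 9 this is C_7. So B = C_7 = 429.
Stack-sortable permutations are exactly the 231-avoiding ones, counted by C_n; here n = 15. So D = C_15 = 9694845.
A − B + D = 2674440 − 429 + 9694845 = 12368856.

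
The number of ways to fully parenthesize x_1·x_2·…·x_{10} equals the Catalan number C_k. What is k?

9

Parenthesizations of m factors correspond to full binary trees with m leaves, counted by C_{m−1}; m = 10 gives C_9.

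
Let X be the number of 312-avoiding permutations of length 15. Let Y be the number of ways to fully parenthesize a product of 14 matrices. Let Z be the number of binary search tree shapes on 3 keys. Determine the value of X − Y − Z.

For any fixed pattern of length 3, the pattern-avoiding permutations of [15] number C_15. So X = C_15 = 9694845.
Ways to associate a product of 14 factors correspond to binary trees on 14 leaves, so the count is C_13. So Y = C_13 = 742900.
There are C_n binary search tree shapes on n keys; with n = 3 that is C_3. So Z = C_3 = 5.
X − Y − Z = 9694845 − 742900 − 5 = 8951940.

8951940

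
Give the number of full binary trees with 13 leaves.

208012

A full binary tree with L leaves has L−1 internal nodes and is counted by C_{L−1}; L = 13 gives C_12.
C_12 = C(24,12)/13 = 2704156/13 = 208012.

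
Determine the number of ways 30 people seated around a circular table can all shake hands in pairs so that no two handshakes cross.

With 30 = 2·15 people, non-crossing handshake pairings are non-crossing perfect matchings on a circle, counted by C_15.
C_15 = C(30,15)/16 = 155117520/16 = 9694845.

9694845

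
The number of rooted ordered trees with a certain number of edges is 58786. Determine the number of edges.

Rooted ordered trees with n edges are counted by C_n. Since C_11 = 58786, the index is 11.

11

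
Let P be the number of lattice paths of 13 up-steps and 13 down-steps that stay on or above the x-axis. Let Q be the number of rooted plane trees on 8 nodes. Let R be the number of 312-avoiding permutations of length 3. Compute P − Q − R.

Dyck paths of semilength n (length 2n) are counted by C_n; here n = 13. So P = C_13 = 742900.
A rooted plane tree on 8 nodes has 7 edges, and such trees are counted by C_7. So Q = C_7 = 429.
For any fixed pattern of length 3, the pattern-avoiding permutations of [3] number C_3. So R = C_3 = 5.
P − Q − R = 742900 − 429 − 5 = 742466.

742466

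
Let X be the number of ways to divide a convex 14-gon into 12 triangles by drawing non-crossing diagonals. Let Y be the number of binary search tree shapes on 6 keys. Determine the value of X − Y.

207880

A convex 14-gon is triangulated into 12 triangles, and the number of such triangulations is the Catalan number C_{14−2} = C_12. So X = C_12 = 208012.
Rooted binary trees with 6 nodes (each child slot possibly empty) number C_6. So Y = C_6 = 132.
X − Y = 208012 − 132 = 207880.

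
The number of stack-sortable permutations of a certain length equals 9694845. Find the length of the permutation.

Stack-sortable permutations of [n] are counted by C_n; 9694845 = C_15.

15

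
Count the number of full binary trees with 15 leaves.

2674440

A full binary tree with L leaves has L−1 internal nodes and is counted by C_{L−1}; L = 15 gives C_14.
C_14 = C_13 · 2(2·13+1)/(13+2) = 742900 · 54/15 = 2674440.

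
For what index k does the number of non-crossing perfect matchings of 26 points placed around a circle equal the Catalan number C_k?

Pairing 26 circle points by 13 non-crossing chords gives C_13 matchings.

13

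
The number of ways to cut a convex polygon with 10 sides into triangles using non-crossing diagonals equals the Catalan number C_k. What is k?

8

The number of triangulations of a 10-gon is the Catalan number C_8 (index = sides − 2).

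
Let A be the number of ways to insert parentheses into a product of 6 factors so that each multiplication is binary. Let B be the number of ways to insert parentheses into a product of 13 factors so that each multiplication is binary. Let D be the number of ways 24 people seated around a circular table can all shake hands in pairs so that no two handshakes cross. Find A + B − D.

Parenthesizations of m factors correspond to full binary trees with m leaves, counted by C_{m−1}; m = 6 gives C_5. So A = C_5 = 42.
Ways to associate a product of 13 factors correspond to binary trees on 13 leaves, so the count is C_12. So B = C_12 = 208012.
With 24 = 2·12 people, non-crossing handshake pairings are non-crossing perfect matchings on a circle, counted by C_12. So D = C_12 = 208012.
A + B − D = 42 + 208012 − 208012 = 42.

42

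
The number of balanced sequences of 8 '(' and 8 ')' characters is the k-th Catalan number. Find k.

8

Balanced strings of n pairs of brackets are counted by C_n; here n = 8.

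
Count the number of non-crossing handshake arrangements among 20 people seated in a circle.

16796

Non-crossing handshake pairings of 2n people are counted by C_n; 20 people gives n = 10.
C_10 = C(20,10)/11 = 184756/11 = 16796.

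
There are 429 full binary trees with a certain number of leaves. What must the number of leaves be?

Full binary trees with L leaves are counted by C_{L−1}. The Catalan number equal to 429 is C_7.
So the index is 7, and the number of leaves is 7 + 1 = 8.

8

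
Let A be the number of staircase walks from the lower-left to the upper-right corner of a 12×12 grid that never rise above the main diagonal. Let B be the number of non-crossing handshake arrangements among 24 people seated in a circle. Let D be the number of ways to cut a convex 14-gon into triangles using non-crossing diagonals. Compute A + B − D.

Sub-diagonal monotone paths from (0,0) to (12,12) biject with Dyck paths of semilength 12, giving C_12. So A = C_12 = 208012.
With 24 = 2·12 people, non-crossing handshake pairings are non-crossing perfect matchings on a circle, counted by C_12. So B = C_12 = 208012.
The number of triangulations of a 14-gon is the Catalan number C_12 (index = sides − 2). So D = C_12 = 208012.
A + B − D = 208012 + 208012 − 208012 = 208012.

208012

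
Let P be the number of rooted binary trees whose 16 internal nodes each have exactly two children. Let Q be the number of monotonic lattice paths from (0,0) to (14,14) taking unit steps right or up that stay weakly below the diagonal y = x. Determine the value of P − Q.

32683230

Full binary trees with n internal nodes are counted by C_n; here n = 16. So P = C_16 = 35357670.
Sub-diagonal monotone paths from (0,0) to (14,14) biject with Dyck paths of semilength 14, giving C_14. So Q = C_14 = 2674440.
P − Q = 35357670 − 2674440 = 32683230.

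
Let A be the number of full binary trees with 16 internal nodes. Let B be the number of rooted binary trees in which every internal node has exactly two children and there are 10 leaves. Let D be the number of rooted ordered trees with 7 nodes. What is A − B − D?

35352676

Full binary trees with n internal nodes are counted by C_n; here n = 16. So A = C_16 = 35357670.
A full binary tree with L leaves has L−1 internal nodes and is counted by C_{L−1}; L = 10 gives C_9. So B = C_9 = 4862.
Rooted ordered (plane) trees on m nodes have m−1 edges and are counted by C_{m−1}; m = 7 gives C_6. So D = C_6 = 132.
A − B − D = 35357670 − 4862 − 132 = 35352676.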